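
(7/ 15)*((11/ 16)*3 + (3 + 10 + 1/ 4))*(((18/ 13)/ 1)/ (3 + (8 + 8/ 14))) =2401/ 2808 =0.86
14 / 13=1.08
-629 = -629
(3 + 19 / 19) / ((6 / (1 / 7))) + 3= 65 / 21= 3.10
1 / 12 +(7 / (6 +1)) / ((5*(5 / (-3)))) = -11 / 300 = -0.04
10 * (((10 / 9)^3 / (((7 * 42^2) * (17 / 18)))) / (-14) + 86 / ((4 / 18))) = 115154142410 / 29755593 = 3870.00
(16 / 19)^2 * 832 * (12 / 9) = 851968 / 1083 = 786.67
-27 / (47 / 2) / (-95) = 54 / 4465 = 0.01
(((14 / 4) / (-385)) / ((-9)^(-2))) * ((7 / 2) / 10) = -567 / 2200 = -0.26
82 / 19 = 4.32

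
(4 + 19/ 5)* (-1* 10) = -78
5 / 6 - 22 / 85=293 / 510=0.57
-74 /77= -0.96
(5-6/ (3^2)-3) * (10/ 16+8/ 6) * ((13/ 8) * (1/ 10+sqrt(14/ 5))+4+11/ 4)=611 * sqrt(70)/ 720+25991/ 1440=25.15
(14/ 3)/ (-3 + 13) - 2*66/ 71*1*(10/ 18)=-201/ 355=-0.57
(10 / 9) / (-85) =-2 / 153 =-0.01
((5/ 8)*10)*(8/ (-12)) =-25/ 6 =-4.17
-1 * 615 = -615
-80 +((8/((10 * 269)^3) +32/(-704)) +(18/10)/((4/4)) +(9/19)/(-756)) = -3342373818109169/42716181700500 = -78.25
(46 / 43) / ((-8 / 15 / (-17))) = 5865 / 172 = 34.10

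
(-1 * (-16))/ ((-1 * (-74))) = 8/ 37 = 0.22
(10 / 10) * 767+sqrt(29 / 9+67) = 2 * sqrt(158) / 3+767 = 775.38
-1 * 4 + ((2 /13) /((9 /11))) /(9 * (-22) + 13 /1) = -86602 /21645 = -4.00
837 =837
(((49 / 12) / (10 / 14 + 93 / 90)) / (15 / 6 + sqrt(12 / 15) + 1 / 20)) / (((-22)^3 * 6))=-145775 / 8913728296 + 8575 * sqrt(5) / 3342648111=-0.00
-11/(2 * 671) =-1/122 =-0.01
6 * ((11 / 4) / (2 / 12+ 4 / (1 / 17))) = 99 / 409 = 0.24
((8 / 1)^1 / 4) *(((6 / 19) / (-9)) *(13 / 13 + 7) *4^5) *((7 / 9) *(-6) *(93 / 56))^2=-34528.56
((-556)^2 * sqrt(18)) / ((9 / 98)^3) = 290956330112 * sqrt(2) / 243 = 1693310239.11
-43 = -43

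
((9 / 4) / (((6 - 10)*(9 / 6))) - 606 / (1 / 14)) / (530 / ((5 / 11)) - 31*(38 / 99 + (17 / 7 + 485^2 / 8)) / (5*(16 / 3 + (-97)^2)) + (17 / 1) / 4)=-2214127636875 / 300340843703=-7.37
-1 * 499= -499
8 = 8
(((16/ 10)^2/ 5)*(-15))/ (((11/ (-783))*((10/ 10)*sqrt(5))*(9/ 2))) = 33408*sqrt(5)/ 1375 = 54.33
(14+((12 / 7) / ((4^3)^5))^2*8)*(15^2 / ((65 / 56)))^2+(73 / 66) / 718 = 148233820891508299414801559 / 281776577148201467904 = 526068.64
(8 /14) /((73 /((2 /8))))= 1 /511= 0.00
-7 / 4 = -1.75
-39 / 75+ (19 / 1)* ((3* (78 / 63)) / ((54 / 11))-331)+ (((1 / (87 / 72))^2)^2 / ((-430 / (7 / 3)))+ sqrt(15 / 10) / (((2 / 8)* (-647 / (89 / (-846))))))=-901750010278771 / 143701817175+ 89* sqrt(6) / 273681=-6275.15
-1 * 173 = -173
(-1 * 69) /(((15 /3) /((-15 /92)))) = 9 /4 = 2.25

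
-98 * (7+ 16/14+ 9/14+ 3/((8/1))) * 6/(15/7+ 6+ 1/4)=-150822/235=-641.80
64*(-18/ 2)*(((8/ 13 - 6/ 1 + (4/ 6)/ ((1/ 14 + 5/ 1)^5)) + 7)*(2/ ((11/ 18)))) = -785759149695744/ 258004797193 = -3045.52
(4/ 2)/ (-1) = -2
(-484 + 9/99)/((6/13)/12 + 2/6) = -415194/319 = -1301.55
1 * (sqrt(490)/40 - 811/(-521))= 2.11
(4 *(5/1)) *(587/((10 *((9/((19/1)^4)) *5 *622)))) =76498427/13995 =5466.13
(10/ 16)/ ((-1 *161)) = -5/ 1288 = -0.00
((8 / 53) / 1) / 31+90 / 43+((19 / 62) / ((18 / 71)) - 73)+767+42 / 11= 19615372889 / 27977004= 701.12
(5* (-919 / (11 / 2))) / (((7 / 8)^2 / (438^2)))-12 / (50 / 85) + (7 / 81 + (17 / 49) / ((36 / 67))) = -182792663778407 / 873180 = -209341331.43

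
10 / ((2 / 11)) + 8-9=54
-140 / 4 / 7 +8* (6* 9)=427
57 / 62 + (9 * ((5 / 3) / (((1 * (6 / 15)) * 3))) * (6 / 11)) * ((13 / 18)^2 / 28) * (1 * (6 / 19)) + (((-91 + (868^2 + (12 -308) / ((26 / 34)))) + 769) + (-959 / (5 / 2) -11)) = 159893978994851 / 212252040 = 753321.28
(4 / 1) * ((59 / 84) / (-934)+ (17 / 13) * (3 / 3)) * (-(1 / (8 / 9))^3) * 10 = -1619576775 / 21758464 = -74.43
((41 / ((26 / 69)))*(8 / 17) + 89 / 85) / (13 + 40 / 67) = 3868379 / 1006655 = 3.84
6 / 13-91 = -1177 / 13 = -90.54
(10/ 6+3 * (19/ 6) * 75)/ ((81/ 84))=59990/ 81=740.62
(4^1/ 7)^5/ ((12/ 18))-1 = -15271/ 16807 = -0.91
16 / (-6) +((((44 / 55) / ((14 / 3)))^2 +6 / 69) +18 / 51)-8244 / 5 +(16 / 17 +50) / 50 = -2370895439 / 1436925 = -1649.98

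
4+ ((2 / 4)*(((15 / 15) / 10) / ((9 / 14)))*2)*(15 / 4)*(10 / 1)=59 / 6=9.83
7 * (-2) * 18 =-252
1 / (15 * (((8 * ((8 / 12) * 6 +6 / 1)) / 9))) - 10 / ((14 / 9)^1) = -17979 / 2800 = -6.42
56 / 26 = 28 / 13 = 2.15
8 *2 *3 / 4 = 12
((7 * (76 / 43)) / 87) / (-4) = -133 / 3741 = -0.04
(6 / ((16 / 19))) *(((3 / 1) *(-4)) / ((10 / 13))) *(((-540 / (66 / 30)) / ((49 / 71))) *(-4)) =-85229820 / 539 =-158125.83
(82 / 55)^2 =6724 / 3025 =2.22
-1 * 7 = -7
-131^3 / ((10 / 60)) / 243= -4496182 / 81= -55508.42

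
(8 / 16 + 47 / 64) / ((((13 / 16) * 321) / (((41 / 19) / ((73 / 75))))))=80975 / 7717268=0.01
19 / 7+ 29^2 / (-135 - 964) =306 / 157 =1.95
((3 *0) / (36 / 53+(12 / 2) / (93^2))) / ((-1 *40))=0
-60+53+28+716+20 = 757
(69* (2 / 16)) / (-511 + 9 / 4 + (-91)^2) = 23 / 20726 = 0.00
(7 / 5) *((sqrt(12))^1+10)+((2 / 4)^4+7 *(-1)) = 14 *sqrt(3) / 5+113 / 16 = 11.91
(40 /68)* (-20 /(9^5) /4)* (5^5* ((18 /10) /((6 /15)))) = -78125 /111537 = -0.70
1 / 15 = 0.07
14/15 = 0.93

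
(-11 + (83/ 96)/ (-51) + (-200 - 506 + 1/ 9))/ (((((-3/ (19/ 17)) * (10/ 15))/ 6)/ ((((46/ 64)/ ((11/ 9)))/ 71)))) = 4601571981/ 231126016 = 19.91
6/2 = 3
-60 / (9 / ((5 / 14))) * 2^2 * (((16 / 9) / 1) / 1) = -3200 / 189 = -16.93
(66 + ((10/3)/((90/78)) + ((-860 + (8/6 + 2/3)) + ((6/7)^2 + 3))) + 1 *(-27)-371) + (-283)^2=34797380/441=78905.62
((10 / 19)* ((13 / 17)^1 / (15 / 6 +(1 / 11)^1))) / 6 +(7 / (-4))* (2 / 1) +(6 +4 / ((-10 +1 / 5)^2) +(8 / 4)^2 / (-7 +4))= 327347137 / 265228866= 1.23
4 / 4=1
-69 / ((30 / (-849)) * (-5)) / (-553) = 19527 / 27650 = 0.71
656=656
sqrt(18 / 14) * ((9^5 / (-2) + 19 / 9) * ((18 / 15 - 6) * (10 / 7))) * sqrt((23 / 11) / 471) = 4251224 * sqrt(834141) / 253869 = 15294.10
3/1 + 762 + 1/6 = 4591/6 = 765.17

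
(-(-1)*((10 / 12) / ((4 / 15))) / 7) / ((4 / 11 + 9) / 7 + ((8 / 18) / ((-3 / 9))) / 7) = 165 / 424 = 0.39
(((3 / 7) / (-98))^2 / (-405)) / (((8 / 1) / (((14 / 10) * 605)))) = -121 / 24202080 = -0.00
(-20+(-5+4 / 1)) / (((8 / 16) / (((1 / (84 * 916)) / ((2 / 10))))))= -5 / 1832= -0.00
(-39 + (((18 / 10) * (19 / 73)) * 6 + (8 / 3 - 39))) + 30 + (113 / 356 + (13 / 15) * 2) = -5258883 / 129940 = -40.47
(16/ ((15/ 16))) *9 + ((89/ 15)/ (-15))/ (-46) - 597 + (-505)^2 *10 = 26390498399/ 10350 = 2549806.61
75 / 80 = 15 / 16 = 0.94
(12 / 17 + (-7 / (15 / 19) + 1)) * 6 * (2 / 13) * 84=-555.24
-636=-636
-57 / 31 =-1.84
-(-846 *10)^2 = -71571600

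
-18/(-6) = 3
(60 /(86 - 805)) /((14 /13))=-390 /5033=-0.08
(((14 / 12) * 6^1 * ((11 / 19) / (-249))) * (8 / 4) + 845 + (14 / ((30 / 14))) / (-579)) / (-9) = -11572726649 / 123266205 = -93.88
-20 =-20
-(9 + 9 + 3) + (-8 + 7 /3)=-80 /3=-26.67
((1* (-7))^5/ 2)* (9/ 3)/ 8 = -50421/ 16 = -3151.31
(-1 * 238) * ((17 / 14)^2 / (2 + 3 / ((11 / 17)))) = -54043 / 1022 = -52.88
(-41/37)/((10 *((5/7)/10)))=-287/185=-1.55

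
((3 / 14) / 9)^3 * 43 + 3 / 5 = 222479 / 370440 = 0.60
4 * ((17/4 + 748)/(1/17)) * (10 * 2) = 1023060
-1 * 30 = -30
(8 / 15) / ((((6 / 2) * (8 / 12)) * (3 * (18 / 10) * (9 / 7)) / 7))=196 / 729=0.27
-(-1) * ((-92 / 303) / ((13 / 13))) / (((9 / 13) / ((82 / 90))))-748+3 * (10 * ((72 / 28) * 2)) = -510346792 / 859005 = -594.11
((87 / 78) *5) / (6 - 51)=-29 / 234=-0.12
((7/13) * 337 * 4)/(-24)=-2359/78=-30.24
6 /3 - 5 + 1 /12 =-35 /12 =-2.92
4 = 4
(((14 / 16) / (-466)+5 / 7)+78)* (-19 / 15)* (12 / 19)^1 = -2054079 / 32620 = -62.97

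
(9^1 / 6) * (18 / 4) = 27 / 4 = 6.75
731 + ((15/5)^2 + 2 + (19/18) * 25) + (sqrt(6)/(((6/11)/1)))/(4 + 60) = 11 * sqrt(6)/384 + 13831/18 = 768.46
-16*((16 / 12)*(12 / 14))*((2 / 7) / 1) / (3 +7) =-128 / 245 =-0.52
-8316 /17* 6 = -49896 /17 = -2935.06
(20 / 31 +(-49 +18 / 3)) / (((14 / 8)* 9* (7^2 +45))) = -2626 / 91791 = -0.03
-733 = -733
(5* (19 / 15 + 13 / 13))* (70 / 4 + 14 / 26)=7973 / 39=204.44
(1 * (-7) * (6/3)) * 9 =-126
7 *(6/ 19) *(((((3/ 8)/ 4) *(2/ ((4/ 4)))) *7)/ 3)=147/ 152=0.97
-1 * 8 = -8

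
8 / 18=4 / 9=0.44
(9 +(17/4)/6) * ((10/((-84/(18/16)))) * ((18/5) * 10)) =-46.81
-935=-935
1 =1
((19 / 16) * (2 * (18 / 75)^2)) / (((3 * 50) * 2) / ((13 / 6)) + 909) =247 / 1891250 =0.00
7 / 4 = 1.75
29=29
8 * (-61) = -488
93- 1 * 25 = 68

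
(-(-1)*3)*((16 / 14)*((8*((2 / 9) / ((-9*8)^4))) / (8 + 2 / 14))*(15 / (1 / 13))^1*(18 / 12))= 65 / 7978176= 0.00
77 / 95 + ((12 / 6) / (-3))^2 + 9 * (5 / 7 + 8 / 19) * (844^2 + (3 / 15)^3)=1089072902006 / 149625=7278682.72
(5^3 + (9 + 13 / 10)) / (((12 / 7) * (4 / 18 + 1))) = 64.58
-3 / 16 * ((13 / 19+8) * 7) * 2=-3465 / 152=-22.80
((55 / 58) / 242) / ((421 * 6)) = 5 / 3223176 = 0.00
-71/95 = -0.75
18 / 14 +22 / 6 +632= 13376 / 21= 636.95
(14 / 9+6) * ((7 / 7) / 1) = 68 / 9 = 7.56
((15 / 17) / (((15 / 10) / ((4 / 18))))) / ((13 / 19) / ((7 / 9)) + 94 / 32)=0.03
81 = 81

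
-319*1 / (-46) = 319 / 46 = 6.93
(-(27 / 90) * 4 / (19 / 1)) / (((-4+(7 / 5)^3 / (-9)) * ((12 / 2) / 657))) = 147825 / 92017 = 1.61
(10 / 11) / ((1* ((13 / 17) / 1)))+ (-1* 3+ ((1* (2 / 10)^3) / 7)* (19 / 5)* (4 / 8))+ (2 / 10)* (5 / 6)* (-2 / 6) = -10498711 / 5630625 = -1.86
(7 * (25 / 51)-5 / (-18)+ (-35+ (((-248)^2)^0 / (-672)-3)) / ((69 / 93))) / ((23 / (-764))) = 7152995267 / 4532472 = 1578.17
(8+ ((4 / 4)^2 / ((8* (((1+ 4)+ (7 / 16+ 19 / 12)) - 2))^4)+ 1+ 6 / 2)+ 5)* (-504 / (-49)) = 4129044827976 / 23613817927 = 174.86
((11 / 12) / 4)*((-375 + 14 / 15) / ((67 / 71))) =-90.84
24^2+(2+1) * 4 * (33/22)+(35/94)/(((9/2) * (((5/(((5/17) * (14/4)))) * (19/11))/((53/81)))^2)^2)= 8476361575966643756278739/14269968966765218321016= 594.00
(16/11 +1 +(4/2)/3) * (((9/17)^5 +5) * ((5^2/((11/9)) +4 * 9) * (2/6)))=296.12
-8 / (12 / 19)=-38 / 3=-12.67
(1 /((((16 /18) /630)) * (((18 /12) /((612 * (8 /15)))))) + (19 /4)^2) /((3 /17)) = 41955065 /48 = 874063.85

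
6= 6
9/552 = 3/184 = 0.02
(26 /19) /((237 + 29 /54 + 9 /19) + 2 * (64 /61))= 6588 /1155959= 0.01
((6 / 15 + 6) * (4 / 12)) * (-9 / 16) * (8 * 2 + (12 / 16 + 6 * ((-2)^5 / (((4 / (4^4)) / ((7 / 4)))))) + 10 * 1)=257727 / 10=25772.70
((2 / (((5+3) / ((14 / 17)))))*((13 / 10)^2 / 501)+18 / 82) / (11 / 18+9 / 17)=46137309 / 238960300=0.19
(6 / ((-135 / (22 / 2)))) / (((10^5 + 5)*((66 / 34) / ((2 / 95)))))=-68 / 1282564125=-0.00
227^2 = 51529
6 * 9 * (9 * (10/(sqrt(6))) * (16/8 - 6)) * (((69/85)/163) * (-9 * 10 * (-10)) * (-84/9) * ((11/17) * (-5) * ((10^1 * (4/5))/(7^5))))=-511.28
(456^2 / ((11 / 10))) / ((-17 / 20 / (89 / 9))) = -411251200 / 187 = -2199204.28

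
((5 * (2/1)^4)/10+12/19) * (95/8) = 102.50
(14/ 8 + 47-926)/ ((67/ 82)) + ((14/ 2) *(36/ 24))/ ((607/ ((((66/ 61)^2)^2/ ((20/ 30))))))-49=-1264279701956517/ 1126193015258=-1122.61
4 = 4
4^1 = 4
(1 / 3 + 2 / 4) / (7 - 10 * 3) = -5 / 138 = -0.04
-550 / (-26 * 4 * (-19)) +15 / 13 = 865 / 988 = 0.88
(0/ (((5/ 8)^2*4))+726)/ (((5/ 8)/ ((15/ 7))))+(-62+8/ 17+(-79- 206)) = 254971/ 119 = 2142.61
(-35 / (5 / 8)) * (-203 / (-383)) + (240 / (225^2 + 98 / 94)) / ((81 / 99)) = -5070752201 / 170872386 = -29.68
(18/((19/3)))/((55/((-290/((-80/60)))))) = 11.24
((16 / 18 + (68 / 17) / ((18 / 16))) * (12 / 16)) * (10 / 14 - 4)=-230 / 21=-10.95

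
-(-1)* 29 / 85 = 0.34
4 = 4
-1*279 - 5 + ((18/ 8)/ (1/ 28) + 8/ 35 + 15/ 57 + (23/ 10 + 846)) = 834963/ 1330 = 627.79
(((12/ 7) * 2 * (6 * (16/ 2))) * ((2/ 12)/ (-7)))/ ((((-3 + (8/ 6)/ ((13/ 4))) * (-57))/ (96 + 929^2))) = -2154389952/ 94031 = -22911.49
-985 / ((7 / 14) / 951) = -1873470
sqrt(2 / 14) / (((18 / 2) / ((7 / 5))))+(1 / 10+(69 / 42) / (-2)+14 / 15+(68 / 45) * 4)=sqrt(7) / 45+7883 / 1260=6.32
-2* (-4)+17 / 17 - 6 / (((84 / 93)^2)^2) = -4611 / 307328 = -0.02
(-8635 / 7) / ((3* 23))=-8635 / 483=-17.88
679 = 679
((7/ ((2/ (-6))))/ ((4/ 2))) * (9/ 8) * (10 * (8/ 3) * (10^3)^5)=-315000000000000000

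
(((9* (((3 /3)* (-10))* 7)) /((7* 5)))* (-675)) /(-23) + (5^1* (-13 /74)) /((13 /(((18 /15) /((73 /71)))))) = -32822049 /62123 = -528.34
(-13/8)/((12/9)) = -39/32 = -1.22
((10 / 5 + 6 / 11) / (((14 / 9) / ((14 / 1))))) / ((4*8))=63 / 88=0.72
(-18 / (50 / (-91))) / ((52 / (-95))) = -1197 / 20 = -59.85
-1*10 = -10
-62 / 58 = -31 / 29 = -1.07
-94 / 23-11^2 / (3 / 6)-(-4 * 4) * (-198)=-3414.09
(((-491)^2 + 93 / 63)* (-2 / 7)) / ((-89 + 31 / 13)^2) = -427800854 / 46594443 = -9.18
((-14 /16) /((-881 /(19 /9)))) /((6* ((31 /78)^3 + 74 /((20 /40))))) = 41743 /17686323442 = 0.00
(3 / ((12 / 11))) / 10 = 11 / 40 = 0.28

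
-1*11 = -11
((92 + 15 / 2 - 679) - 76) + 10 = -1291 / 2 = -645.50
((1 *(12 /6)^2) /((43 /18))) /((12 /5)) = 30 /43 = 0.70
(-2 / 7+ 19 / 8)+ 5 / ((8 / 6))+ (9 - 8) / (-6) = 953 / 168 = 5.67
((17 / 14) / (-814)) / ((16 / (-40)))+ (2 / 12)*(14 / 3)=160309 / 205128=0.78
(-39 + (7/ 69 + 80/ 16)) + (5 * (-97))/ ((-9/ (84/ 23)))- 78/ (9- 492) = 163.07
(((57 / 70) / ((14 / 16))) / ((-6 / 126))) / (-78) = 114 / 455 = 0.25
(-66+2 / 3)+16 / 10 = -956 / 15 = -63.73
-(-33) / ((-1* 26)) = -33 / 26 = -1.27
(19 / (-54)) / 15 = -19 / 810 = -0.02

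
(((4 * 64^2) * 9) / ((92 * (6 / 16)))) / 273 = 15.66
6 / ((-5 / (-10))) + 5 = 17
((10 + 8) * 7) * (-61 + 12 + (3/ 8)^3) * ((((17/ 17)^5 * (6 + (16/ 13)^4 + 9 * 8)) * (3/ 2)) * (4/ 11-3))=157502676279627/ 80427776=1958311.97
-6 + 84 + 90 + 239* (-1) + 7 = -64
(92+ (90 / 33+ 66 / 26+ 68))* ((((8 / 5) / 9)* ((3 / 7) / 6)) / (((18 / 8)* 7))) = 378128 / 2837835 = 0.13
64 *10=640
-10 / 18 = -5 / 9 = -0.56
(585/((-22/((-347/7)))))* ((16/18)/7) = 90220/539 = 167.38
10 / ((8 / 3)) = 15 / 4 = 3.75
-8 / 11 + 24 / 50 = -68 / 275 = -0.25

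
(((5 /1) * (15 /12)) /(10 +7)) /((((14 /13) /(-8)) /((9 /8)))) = -2925 /952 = -3.07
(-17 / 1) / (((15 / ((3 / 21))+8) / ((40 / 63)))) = -680 / 7119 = -0.10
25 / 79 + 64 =5081 / 79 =64.32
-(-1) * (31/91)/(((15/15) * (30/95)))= 589/546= 1.08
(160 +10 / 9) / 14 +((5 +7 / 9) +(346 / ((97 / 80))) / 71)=1027087 / 48209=21.30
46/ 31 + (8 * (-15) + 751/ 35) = -105309/ 1085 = -97.06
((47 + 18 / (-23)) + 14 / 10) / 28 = 1369 / 805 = 1.70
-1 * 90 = -90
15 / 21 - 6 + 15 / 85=-608 / 119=-5.11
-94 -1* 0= -94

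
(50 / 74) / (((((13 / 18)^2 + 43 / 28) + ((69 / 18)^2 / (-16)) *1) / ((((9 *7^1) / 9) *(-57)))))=-361972800 / 1529173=-236.71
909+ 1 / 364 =330877 / 364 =909.00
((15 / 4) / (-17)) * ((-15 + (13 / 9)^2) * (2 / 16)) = 0.36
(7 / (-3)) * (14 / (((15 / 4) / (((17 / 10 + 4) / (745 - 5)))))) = -931 / 13875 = -0.07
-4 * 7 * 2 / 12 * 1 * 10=-140 / 3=-46.67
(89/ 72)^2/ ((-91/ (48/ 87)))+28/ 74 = 11677427/ 31636332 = 0.37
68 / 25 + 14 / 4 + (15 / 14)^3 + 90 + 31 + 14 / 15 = 26627081 / 205800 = 129.38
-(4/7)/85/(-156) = 1/23205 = 0.00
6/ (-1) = -6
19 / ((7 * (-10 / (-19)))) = 361 / 70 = 5.16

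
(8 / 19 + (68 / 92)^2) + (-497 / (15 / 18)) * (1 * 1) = -29923467 / 50255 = -595.43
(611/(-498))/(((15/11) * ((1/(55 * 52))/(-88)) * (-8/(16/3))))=-338308256/2241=-150963.08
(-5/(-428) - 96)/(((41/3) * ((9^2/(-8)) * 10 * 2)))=41083/1184490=0.03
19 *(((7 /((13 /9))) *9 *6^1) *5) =24860.77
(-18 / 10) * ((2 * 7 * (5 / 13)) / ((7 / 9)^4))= -118098 / 4459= -26.49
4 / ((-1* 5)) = -4 / 5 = -0.80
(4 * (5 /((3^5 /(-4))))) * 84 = -2240 /81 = -27.65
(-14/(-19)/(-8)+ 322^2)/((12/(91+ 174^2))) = 79763753853/304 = 262380769.25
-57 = -57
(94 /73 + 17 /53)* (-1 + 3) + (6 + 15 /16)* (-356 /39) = -12093425 /201188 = -60.11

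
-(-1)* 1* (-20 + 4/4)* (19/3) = -361/3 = -120.33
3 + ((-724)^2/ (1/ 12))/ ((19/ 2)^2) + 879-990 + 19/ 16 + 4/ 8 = 401953107/ 5776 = 69590.22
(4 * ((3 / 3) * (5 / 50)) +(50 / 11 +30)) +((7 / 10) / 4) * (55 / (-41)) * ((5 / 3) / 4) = 34.85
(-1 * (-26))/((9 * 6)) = 13/27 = 0.48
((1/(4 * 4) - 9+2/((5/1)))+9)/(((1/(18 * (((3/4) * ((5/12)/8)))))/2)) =333/512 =0.65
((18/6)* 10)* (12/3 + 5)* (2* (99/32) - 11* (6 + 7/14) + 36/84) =-981045/56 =-17518.66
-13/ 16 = -0.81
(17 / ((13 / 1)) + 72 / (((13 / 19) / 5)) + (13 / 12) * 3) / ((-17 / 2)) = -27597 / 442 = -62.44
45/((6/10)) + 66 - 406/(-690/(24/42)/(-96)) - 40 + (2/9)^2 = 640603/9315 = 68.77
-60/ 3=-20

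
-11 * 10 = -110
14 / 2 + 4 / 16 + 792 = 3197 / 4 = 799.25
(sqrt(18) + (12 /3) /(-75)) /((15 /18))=-8 /125 + 18 * sqrt(2) /5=5.03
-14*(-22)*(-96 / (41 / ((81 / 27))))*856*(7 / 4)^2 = -232537536 / 41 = -5671647.22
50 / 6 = 25 / 3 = 8.33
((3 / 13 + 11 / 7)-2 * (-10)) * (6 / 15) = 3968 / 455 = 8.72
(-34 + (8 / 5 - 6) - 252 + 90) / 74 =-501 / 185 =-2.71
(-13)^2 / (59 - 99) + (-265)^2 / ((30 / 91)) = 25561393 / 120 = 213011.61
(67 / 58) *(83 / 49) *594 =1651617 / 1421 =1162.29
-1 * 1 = -1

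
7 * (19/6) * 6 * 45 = 5985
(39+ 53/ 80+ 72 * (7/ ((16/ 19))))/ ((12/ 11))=561583/ 960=584.98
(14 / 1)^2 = 196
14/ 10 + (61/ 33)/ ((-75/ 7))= 3038/ 2475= 1.23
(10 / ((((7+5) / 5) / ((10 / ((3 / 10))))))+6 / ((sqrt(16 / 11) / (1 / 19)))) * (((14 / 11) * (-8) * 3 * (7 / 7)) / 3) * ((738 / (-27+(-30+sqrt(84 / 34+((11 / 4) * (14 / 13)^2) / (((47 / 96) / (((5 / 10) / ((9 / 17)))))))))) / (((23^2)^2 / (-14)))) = -0.97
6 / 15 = 2 / 5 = 0.40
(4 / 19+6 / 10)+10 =1027 / 95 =10.81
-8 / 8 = -1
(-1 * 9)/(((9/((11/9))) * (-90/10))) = 11/81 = 0.14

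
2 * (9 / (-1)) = -18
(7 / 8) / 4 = 7 / 32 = 0.22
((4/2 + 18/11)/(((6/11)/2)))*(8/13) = 320/39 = 8.21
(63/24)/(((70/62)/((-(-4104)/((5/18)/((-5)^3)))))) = -4293810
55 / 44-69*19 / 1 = -1309.75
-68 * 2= -136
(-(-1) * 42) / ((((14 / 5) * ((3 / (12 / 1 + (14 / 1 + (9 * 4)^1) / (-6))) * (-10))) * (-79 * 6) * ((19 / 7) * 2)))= 77 / 108072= 0.00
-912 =-912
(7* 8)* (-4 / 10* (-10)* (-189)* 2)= -84672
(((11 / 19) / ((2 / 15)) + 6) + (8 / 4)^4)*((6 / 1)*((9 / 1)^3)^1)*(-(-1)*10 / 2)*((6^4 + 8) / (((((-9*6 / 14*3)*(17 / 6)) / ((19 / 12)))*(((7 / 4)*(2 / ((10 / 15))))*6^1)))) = -19579560 / 17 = -1151738.82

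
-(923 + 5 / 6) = -5543 / 6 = -923.83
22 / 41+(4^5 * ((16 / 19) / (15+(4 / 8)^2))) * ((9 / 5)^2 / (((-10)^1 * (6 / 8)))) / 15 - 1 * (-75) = 2195023807 / 29699375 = 73.91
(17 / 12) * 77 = 1309 / 12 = 109.08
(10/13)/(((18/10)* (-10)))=-5/117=-0.04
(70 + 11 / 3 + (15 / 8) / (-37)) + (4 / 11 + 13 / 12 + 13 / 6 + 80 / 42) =1803631 / 22792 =79.13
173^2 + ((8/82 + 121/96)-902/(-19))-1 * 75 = 2236253363/74784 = 29902.83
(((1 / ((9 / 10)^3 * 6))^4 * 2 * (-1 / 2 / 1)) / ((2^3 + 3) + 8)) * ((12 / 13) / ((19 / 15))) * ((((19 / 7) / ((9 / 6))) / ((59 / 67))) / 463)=-167500000000000 / 360165303993987100791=-0.00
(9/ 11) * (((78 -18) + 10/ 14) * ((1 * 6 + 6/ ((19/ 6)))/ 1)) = 573750/ 1463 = 392.17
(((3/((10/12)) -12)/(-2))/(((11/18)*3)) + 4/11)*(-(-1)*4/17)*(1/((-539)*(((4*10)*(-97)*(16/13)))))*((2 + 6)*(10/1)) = 949/48884605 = 0.00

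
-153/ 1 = -153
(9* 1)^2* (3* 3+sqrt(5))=81* sqrt(5)+729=910.12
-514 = -514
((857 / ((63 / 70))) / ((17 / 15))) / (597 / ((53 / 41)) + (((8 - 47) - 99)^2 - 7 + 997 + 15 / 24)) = 18168400 / 443215347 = 0.04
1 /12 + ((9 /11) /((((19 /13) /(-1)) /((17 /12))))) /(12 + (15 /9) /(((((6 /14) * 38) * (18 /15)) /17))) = 6829 /280236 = 0.02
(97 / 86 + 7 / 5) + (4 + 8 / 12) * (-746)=-4487659 / 1290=-3478.81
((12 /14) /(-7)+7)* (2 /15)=674 /735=0.92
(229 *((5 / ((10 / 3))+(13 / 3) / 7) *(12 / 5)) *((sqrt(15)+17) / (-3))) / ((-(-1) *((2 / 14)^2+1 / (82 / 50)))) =-99438899 / 9495 - 5849347 *sqrt(15) / 9495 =-12858.70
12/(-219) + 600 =43796/73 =599.95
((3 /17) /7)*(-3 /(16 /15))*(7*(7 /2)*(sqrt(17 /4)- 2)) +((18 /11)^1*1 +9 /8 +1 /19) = 2.71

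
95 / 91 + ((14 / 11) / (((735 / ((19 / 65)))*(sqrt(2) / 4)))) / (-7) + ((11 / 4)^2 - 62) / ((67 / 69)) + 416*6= 2440.98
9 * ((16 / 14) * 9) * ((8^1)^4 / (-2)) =-1327104 / 7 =-189586.29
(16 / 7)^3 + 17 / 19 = 83655 / 6517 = 12.84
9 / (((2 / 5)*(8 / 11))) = 495 / 16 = 30.94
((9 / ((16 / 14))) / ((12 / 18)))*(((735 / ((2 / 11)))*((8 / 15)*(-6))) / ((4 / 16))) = -611226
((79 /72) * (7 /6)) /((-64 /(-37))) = 0.74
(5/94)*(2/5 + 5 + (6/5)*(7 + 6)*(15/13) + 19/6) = 797/564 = 1.41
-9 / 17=-0.53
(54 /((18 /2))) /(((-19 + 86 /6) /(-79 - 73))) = 1368 /7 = 195.43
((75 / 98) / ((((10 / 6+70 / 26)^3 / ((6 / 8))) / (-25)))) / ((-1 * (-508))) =-0.00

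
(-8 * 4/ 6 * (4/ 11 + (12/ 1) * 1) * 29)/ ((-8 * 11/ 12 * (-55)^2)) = 31552/ 366025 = 0.09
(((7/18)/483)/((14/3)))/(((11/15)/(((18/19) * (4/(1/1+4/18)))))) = 270/370139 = 0.00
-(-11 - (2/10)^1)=56/5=11.20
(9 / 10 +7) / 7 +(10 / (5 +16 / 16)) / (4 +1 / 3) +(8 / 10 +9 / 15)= 2651 / 910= 2.91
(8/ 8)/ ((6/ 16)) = 8/ 3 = 2.67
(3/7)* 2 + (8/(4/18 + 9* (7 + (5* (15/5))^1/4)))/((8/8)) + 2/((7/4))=7270/3491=2.08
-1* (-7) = 7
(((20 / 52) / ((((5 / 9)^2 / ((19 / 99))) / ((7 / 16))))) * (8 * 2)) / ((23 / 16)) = 1.16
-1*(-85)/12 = 85/12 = 7.08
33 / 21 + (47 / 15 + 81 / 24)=6787 / 840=8.08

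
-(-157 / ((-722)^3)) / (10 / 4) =-157 / 940917620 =-0.00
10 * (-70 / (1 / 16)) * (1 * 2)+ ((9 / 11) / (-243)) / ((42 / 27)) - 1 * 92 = -10391305 / 462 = -22492.00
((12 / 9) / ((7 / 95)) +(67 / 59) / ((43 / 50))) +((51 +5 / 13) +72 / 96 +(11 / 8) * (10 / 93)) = 1026269827 / 14313754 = 71.70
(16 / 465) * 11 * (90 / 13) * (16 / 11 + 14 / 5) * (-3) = -5184 / 155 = -33.45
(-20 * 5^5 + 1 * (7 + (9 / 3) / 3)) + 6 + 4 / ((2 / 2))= -62482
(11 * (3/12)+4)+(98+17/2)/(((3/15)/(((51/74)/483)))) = 7.51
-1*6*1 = -6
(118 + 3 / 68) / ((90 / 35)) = 56189 / 1224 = 45.91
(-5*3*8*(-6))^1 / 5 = 144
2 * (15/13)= 30/13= 2.31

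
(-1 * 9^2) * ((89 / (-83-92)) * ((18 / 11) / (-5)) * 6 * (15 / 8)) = -583929 / 3850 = -151.67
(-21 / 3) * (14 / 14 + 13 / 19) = -11.79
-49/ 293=-0.17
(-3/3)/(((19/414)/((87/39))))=-12006/247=-48.61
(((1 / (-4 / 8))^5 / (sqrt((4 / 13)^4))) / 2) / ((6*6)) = -169 / 36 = -4.69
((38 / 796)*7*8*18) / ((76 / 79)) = 9954 / 199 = 50.02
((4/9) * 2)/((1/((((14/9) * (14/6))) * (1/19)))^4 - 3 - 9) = 737894528/613359726921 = 0.00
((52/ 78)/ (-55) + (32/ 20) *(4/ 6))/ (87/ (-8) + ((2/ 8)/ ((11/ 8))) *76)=464/ 1295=0.36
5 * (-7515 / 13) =-37575 / 13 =-2890.38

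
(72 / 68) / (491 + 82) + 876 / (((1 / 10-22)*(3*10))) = -12970 / 9741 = -1.33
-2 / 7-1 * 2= -16 / 7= -2.29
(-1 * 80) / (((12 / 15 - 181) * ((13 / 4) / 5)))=8000 / 11713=0.68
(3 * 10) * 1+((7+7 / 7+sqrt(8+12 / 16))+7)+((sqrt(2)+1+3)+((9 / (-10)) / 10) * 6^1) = sqrt(2)+sqrt(35) / 2+2423 / 50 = 52.83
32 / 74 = 16 / 37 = 0.43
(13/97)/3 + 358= 104191/291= 358.04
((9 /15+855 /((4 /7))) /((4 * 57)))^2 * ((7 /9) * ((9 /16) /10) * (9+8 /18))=11850072479 /665395200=17.81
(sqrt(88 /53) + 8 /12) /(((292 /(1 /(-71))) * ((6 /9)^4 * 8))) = -0.00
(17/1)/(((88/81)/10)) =6885/44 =156.48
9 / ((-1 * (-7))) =9 / 7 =1.29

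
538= 538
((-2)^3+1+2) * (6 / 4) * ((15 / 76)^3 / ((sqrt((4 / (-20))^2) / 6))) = -759375 / 438976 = -1.73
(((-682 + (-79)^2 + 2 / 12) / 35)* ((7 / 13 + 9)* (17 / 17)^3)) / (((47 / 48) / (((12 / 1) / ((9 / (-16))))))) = -60504064 / 1833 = -33008.22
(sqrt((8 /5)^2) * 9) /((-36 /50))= -20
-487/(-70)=487/70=6.96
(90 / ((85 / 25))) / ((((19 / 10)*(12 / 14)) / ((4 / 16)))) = 2625 / 646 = 4.06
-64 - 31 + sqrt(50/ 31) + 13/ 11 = -1032/ 11 + 5 * sqrt(62)/ 31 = -92.55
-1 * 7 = -7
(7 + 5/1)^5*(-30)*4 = -29859840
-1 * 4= -4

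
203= 203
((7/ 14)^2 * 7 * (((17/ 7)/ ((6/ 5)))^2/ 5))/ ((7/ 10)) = 7225/ 3528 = 2.05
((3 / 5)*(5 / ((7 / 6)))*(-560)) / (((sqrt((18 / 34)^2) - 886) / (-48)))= -1175040 / 15053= -78.06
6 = 6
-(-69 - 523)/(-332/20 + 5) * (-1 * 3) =4440/29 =153.10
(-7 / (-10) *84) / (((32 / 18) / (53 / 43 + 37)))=543753 / 430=1264.54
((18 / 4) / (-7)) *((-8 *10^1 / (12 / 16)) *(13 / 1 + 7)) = 9600 / 7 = 1371.43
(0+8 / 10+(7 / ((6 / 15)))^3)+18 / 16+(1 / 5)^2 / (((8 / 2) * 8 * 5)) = 21445201 / 4000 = 5361.30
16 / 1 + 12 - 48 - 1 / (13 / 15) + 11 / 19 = -5082 / 247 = -20.57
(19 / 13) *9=171 / 13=13.15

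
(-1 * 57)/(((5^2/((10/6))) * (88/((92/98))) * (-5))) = 0.01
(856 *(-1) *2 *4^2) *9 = -246528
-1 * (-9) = 9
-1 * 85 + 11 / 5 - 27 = -549 / 5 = -109.80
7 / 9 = 0.78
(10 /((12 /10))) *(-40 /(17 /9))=-3000 /17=-176.47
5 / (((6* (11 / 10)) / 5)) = 3.79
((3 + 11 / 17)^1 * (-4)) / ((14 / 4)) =-496 / 119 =-4.17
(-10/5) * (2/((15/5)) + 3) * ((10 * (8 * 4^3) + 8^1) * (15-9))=-225632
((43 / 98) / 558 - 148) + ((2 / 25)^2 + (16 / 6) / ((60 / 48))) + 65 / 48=-19755321431 / 136710000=-144.51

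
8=8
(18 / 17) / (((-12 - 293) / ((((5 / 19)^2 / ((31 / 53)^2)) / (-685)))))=50562 / 49286719549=0.00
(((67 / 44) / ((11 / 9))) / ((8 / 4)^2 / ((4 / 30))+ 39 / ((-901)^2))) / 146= 163172001 / 573651977272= 0.00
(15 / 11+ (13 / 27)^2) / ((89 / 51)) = 217498 / 237897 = 0.91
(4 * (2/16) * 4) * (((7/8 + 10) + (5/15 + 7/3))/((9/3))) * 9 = 325/4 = 81.25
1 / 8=0.12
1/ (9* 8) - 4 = -287/ 72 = -3.99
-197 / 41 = -4.80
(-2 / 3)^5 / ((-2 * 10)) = 8 / 1215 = 0.01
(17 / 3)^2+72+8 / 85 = 79717 / 765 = 104.21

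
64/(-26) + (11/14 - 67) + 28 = -7403/182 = -40.68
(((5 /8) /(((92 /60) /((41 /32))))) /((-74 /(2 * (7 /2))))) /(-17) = 21525 /7407104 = 0.00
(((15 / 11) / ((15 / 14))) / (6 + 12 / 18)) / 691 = 21 / 76010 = 0.00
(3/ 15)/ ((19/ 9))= 9/ 95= 0.09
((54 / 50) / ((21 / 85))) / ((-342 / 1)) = -17 / 1330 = -0.01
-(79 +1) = -80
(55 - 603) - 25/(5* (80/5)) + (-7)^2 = -7989/16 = -499.31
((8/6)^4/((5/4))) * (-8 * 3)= -8192/135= -60.68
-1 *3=-3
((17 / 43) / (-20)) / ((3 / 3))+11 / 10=929 / 860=1.08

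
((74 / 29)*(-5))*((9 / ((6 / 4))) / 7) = -2220 / 203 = -10.94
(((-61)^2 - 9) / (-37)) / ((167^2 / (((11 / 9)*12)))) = -0.05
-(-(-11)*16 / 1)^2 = -30976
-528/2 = -264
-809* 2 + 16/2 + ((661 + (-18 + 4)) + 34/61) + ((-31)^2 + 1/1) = -27/61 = -0.44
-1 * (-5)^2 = -25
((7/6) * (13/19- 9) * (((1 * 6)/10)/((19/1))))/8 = -553/14440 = -0.04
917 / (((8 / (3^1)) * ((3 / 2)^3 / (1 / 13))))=917 / 117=7.84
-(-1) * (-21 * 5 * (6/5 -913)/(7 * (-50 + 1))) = -13677/49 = -279.12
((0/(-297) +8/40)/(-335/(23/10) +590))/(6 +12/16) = 23/344925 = 0.00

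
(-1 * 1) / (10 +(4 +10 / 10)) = -1 / 15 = -0.07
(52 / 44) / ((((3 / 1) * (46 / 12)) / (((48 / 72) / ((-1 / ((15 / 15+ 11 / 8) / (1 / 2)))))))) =-247 / 759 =-0.33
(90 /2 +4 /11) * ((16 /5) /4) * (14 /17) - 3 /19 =528131 /17765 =29.73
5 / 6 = 0.83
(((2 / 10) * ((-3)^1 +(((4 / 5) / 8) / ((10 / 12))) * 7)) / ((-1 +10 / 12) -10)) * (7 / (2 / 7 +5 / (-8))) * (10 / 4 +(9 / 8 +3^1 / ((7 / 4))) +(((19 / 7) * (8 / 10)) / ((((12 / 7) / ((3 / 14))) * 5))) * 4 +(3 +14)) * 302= -21629593944 / 3621875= -5971.93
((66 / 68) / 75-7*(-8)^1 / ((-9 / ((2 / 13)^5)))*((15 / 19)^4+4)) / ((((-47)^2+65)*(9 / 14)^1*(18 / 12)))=2110343006933 / 437062435381467675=0.00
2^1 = 2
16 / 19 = 0.84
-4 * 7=-28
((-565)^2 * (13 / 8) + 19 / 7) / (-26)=-29049627 / 1456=-19951.67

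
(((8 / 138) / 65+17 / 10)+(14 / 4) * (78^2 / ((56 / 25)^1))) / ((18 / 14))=1194008473 / 161460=7395.07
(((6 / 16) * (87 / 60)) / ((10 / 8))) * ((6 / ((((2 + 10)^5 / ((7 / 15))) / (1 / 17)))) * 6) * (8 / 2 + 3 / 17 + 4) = 0.00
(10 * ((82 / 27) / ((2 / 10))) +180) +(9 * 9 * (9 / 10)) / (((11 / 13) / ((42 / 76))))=42826259 / 112860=379.46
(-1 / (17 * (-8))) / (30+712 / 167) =167 / 778192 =0.00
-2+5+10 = 13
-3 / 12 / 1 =-1 / 4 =-0.25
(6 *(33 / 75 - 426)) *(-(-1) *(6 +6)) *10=-1532016 / 5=-306403.20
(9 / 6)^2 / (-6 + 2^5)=9 / 104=0.09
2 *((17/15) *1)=34/15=2.27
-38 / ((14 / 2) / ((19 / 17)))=-6.07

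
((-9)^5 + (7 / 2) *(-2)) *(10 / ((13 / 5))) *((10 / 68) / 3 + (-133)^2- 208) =-202501547600 / 51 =-3970618580.39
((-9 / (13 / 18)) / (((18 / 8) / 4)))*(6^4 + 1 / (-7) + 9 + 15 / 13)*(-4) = 136911744 / 1183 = 115732.67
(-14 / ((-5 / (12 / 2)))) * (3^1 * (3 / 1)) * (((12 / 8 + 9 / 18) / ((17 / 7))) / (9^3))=392 / 2295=0.17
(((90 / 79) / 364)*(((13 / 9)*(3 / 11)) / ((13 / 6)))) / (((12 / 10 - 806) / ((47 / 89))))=-10575 / 28321036744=-0.00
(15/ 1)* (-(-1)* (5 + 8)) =195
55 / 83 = 0.66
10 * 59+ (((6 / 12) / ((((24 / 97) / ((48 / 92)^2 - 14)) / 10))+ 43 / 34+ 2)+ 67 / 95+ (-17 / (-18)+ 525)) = 842.50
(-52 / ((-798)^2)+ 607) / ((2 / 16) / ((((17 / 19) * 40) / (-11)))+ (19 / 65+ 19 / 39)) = 1366805355136 / 1668691815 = 819.09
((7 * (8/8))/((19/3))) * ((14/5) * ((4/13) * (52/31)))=4704/2945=1.60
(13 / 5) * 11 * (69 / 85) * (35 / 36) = 23023 / 1020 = 22.57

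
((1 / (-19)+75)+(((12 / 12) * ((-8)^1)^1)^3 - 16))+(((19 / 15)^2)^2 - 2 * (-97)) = -246700151 / 961875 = -256.48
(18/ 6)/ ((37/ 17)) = 1.38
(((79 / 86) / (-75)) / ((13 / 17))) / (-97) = 1343 / 8133450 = 0.00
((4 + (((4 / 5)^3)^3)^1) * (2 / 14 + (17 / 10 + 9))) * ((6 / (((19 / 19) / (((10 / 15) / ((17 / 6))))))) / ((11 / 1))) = 6685805232 / 1162109375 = 5.75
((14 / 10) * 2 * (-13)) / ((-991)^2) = -182 / 4910405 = -0.00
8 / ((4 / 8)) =16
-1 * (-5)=5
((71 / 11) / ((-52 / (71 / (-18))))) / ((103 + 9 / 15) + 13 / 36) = 25205 / 5351918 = 0.00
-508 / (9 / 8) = -4064 / 9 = -451.56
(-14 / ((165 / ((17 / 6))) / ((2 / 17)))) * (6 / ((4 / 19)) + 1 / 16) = -3199 / 3960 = -0.81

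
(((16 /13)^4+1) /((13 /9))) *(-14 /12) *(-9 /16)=1.50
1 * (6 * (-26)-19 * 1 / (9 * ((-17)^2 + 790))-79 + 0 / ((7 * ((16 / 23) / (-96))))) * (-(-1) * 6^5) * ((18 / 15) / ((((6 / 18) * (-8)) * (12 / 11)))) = 4066709328 / 5395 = 753792.28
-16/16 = -1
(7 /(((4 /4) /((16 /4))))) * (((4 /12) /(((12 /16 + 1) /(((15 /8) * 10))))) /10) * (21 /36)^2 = 245 /72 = 3.40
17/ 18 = 0.94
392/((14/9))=252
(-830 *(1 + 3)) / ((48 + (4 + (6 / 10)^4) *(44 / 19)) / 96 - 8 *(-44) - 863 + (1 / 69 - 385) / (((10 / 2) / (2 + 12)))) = 7254200000 / 3470566169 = 2.09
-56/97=-0.58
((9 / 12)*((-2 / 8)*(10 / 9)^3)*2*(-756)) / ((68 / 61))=348.86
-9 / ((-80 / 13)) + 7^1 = 677 / 80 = 8.46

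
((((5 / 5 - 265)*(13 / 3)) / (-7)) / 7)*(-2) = -2288 / 49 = -46.69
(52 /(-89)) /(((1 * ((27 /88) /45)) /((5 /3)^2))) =-572000 /2403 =-238.04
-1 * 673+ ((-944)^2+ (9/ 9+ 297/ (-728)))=890463.59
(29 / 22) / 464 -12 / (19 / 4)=-16877 / 6688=-2.52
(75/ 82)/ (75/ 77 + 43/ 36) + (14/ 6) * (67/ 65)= 135855769/ 48057945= 2.83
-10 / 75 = -2 / 15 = -0.13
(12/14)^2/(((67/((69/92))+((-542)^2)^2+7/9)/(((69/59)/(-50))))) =-11178/56134228272670625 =-0.00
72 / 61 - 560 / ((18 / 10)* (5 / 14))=-477592 / 549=-869.93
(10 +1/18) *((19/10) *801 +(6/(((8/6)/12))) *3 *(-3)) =208331/20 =10416.55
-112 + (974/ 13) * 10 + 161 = 10377/ 13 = 798.23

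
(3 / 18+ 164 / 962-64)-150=-616631 / 2886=-213.66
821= 821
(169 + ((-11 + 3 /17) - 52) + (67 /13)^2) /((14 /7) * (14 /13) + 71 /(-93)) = 35466294 /371501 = 95.47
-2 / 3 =-0.67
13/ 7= 1.86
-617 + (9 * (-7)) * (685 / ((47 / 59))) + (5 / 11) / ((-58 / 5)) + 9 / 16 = -13143409439 / 239888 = -54789.77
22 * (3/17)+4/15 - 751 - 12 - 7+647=-30307/255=-118.85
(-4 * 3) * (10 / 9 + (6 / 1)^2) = -1336 / 3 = -445.33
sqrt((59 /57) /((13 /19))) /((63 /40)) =40 * sqrt(2301) /2457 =0.78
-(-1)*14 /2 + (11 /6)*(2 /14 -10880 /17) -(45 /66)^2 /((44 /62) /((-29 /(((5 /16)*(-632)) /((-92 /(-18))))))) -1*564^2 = -234990974688 /736043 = -319262.56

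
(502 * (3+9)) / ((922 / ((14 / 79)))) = 42168 / 36419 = 1.16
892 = 892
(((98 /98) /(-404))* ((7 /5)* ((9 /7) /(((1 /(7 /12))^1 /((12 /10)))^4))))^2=466948881 /408040000000000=0.00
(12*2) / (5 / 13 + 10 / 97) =10088 / 205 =49.21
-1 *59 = -59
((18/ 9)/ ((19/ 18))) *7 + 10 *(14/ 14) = 442/ 19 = 23.26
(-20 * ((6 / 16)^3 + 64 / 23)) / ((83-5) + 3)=-166945 / 238464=-0.70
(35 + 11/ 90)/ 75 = 3161/ 6750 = 0.47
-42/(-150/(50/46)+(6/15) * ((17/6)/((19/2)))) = 5985/19648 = 0.30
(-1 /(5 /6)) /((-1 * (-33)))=-2 /55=-0.04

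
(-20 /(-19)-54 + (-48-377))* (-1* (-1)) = -9081 /19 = -477.95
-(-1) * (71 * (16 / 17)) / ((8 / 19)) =2698 / 17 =158.71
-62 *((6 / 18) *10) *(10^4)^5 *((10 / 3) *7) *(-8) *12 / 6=69440000000000000000000000 / 9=7715555555555555555555556.00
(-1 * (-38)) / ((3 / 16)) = 608 / 3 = 202.67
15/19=0.79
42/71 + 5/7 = 649/497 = 1.31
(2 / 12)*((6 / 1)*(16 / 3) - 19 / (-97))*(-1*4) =-2082 / 97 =-21.46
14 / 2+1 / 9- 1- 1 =46 / 9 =5.11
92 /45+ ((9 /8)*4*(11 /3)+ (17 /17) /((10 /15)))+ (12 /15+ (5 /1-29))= -142 /45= -3.16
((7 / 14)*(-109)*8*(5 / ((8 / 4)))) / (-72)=545 / 36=15.14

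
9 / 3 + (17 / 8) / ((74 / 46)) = 1279 / 296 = 4.32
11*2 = 22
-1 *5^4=-625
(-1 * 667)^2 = 444889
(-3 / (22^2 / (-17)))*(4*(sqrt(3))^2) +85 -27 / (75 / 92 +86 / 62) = 5113054 / 69091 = 74.00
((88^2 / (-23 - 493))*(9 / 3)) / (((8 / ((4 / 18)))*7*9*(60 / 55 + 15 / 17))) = -90508 / 8996589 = -0.01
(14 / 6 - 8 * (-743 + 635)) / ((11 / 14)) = 36386 / 33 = 1102.61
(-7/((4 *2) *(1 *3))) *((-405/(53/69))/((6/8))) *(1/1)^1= 21735/106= 205.05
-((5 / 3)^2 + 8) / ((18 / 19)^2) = -35017 / 2916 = -12.01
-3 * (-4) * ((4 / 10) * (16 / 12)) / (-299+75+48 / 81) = -54 / 1885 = -0.03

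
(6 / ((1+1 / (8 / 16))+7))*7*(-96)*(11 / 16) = -1386 / 5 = -277.20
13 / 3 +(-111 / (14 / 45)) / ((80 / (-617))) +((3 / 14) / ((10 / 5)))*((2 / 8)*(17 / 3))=2756.19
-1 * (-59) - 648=-589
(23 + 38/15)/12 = 383/180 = 2.13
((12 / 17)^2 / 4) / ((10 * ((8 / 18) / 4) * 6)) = 27 / 1445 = 0.02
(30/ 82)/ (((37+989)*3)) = 0.00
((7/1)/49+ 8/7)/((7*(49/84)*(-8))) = -27/686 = -0.04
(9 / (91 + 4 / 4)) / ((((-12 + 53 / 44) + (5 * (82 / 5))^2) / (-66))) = -6534 / 6793763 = -0.00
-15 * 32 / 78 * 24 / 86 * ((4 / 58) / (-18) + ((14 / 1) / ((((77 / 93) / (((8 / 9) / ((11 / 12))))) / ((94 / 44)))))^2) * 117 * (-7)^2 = -26688583521768000 / 2209136567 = -12081002.11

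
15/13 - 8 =-89/13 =-6.85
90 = 90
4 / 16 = 1 / 4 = 0.25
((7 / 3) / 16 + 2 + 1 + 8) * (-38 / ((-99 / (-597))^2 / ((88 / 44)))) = -402544165 / 13068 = -30803.81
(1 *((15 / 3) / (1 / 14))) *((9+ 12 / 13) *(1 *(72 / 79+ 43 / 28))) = 3491385 / 2054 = 1699.80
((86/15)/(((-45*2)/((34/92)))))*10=-731/3105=-0.24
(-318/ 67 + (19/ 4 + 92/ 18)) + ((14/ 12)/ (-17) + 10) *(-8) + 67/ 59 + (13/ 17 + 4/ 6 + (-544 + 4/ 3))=-1486465301/ 2419236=-614.44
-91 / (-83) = 91 / 83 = 1.10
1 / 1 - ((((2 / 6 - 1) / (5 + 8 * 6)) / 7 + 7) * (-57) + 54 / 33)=1625304 / 4081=398.26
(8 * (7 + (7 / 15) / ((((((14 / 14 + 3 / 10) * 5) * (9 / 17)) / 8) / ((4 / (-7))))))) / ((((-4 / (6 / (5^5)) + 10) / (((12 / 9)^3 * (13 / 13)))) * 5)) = -1433216 / 122806125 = -0.01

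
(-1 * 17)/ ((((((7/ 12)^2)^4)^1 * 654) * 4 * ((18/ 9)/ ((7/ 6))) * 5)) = -25380864/ 448830935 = -0.06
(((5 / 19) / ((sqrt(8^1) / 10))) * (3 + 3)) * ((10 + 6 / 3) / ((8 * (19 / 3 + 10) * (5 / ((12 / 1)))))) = 810 * sqrt(2) / 931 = 1.23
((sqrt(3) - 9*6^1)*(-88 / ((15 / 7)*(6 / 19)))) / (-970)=-17556 / 2425 +2926*sqrt(3) / 21825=-7.01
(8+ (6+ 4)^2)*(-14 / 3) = -504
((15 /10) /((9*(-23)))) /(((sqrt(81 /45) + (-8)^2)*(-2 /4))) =320 /1412499-sqrt(5) /470833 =0.00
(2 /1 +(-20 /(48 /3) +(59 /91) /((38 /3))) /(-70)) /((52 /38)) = 976531 /662480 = 1.47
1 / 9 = 0.11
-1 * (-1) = 1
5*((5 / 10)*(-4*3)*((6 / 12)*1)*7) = -105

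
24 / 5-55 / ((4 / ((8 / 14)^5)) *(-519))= 209418392 / 43614165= 4.80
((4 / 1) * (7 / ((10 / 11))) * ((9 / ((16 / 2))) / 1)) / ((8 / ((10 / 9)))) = 77 / 16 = 4.81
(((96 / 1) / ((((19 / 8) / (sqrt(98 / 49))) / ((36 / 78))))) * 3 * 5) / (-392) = -8640 * sqrt(2) / 12103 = -1.01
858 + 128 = 986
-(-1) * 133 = 133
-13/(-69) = 13/69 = 0.19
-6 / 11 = -0.55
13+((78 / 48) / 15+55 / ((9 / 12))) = 10373 / 120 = 86.44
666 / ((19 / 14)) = 9324 / 19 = 490.74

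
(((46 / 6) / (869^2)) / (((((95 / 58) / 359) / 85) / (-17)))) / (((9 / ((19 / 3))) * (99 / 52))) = -7196999368 / 6055636059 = -1.19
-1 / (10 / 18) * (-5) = 9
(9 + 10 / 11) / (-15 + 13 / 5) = -545 / 682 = -0.80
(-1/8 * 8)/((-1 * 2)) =1/2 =0.50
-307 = -307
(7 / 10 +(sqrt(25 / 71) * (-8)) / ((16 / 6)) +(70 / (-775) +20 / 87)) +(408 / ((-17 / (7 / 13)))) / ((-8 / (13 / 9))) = 85573 / 26970 - 15 * sqrt(71) / 71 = 1.39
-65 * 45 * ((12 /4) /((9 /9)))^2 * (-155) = 4080375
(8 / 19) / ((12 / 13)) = 0.46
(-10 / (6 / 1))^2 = 25 / 9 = 2.78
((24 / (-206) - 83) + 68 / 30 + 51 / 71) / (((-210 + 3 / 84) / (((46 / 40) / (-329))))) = -202170644 / 151550772675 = -0.00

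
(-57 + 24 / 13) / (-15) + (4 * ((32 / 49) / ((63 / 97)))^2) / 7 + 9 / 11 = 241951817122 / 47695492845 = 5.07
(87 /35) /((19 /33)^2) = 7.50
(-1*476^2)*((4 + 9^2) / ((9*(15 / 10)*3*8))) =-4814740 / 81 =-59441.23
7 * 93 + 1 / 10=6511 / 10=651.10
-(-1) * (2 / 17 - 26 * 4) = -1766 / 17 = -103.88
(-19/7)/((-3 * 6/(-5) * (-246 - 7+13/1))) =19/6048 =0.00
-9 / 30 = -3 / 10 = -0.30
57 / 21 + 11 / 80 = 2.85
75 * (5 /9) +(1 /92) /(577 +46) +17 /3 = 47.33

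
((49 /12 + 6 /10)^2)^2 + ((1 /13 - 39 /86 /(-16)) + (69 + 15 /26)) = 3990097667239 /7244640000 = 550.77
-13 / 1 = -13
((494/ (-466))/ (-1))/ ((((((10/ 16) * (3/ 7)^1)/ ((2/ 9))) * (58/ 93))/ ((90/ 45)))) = 857584/ 304065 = 2.82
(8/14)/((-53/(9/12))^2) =9/78652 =0.00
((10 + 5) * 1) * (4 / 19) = 60 / 19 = 3.16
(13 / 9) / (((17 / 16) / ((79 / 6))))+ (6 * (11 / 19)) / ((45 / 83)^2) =29.72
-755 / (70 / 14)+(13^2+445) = 463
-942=-942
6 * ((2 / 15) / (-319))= -4 / 1595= -0.00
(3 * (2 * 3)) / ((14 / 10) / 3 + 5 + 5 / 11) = 2970 / 977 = 3.04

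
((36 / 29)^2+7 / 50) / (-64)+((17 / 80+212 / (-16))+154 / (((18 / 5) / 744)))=256850304379 / 8073600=31813.60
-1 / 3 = -0.33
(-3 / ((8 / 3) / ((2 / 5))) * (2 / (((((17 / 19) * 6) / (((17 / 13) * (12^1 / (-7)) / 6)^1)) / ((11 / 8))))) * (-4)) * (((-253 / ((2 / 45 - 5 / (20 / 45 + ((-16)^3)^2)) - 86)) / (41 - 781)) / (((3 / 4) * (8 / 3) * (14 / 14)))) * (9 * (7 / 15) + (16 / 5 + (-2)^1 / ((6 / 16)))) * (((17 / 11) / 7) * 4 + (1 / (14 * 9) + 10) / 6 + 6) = 78696409412093 / 6499518319744800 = 0.01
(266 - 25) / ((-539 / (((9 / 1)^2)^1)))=-19521 / 539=-36.22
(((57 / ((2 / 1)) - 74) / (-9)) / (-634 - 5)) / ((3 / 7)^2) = -0.04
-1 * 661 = -661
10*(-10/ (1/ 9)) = -900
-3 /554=-0.01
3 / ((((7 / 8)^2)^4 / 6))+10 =359637898 / 5764801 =62.39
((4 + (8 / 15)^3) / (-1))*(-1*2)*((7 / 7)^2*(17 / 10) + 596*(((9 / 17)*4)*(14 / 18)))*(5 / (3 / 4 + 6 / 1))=3123162704 / 516375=6048.25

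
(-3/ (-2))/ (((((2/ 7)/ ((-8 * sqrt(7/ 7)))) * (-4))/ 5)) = 105/ 2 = 52.50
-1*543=-543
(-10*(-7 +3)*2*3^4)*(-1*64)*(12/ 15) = -331776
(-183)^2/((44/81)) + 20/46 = 62390447/1012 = 61650.64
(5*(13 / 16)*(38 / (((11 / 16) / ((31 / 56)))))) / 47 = 38285 / 14476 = 2.64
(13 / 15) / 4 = 13 / 60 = 0.22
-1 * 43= -43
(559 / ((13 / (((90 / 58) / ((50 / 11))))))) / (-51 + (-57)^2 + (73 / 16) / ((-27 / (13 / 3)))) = 2758536 / 600830555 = 0.00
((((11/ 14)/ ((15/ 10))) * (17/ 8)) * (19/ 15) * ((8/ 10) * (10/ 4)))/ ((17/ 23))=3.82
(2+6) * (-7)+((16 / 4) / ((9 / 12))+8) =-128 / 3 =-42.67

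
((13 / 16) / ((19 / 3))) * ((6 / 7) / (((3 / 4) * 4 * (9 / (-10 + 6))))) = -13 / 798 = -0.02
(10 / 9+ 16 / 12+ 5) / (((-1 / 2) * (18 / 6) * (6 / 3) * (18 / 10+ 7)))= -335 / 1188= -0.28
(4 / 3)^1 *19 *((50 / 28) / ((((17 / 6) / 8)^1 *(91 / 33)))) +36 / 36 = 512429 / 10829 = 47.32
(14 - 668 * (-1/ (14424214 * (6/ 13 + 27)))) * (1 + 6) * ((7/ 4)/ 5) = 9011528782/ 262726755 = 34.30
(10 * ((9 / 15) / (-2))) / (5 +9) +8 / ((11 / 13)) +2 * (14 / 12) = 5347 / 462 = 11.57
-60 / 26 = -30 / 13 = -2.31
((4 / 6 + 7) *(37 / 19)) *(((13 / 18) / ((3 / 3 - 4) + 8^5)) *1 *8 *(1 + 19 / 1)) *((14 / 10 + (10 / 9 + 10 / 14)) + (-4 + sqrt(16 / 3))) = -43189952 / 1058932035 + 708032 *sqrt(3) / 10085067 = 0.08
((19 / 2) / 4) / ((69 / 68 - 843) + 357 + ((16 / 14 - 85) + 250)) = -2261 / 303538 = -0.01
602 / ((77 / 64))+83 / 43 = 237585 / 473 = 502.29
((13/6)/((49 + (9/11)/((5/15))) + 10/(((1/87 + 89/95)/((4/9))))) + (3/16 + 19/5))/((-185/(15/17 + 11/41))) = -468876459579/18724263341800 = -0.03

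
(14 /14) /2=1 /2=0.50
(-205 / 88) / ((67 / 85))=-17425 / 5896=-2.96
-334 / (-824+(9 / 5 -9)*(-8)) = 835 / 1916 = 0.44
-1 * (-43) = 43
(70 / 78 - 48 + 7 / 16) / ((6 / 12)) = -29119 / 312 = -93.33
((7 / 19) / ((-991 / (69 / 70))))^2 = 4761 / 35453124100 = 0.00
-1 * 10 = -10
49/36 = 1.36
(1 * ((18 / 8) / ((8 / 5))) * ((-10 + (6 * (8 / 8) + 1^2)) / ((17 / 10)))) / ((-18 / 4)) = 75 / 136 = 0.55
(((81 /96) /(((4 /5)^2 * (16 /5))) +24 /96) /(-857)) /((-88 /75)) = 36975 /56164352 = 0.00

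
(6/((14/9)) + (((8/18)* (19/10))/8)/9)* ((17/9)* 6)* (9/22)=745841/41580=17.94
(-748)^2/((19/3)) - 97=88245.74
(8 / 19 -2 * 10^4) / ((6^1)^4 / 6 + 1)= -379992 / 4123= -92.16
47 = 47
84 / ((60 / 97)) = 679 / 5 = 135.80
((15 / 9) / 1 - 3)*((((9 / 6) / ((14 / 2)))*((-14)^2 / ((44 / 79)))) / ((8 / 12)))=-1659 / 11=-150.82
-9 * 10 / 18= -5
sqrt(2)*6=6*sqrt(2)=8.49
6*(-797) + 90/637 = -3046044/637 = -4781.86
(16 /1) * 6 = 96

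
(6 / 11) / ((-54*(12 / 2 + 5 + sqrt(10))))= -1 / 999 + sqrt(10) / 10989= -0.00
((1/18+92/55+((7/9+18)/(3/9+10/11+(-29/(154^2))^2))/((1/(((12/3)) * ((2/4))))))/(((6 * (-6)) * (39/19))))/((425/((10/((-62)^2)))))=-1260126873250591/476046294518398546800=-0.00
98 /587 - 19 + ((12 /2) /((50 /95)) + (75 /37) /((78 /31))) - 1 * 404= -1159394247 /2823470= -410.63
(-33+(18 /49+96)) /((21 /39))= 40365 /343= 117.68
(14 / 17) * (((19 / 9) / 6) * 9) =133 / 51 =2.61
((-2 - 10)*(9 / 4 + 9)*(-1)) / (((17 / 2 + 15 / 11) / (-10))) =-29700 / 217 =-136.87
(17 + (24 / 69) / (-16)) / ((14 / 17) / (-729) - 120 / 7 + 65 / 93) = -2100328461 / 2034368078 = -1.03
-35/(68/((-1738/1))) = 30415/34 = 894.56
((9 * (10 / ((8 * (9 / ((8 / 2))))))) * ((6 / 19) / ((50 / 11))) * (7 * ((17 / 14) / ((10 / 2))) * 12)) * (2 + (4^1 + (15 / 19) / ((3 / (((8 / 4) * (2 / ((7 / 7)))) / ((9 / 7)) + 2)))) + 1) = 533698 / 9025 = 59.14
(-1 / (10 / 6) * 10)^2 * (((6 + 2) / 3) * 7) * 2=1344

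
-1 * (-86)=86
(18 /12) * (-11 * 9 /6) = -99 /4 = -24.75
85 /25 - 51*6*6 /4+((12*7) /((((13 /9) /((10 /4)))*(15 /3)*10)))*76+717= 6271 /13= 482.38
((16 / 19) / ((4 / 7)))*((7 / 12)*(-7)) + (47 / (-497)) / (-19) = -170330 / 28329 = -6.01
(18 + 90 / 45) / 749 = 20 / 749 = 0.03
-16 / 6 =-8 / 3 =-2.67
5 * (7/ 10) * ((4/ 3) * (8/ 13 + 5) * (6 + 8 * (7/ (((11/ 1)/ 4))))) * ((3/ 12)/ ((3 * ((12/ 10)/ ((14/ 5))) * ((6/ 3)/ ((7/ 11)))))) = 3630655/ 84942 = 42.74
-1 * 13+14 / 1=1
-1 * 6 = -6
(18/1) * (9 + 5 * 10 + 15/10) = 1089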